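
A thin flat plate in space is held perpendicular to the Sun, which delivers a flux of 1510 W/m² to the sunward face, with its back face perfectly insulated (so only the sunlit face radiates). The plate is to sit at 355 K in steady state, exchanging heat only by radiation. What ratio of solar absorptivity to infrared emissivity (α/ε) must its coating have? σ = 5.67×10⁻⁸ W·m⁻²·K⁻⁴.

α/ε ≈ 0.596

Balance: αS·A = εσ·1A·T⁴ ⇒ α/ε = σT⁴/S.
α/ε = 5.67×10⁻⁸·(355)⁴/1510 = 5.67×10⁻⁸·1.588×10¹⁰/1510.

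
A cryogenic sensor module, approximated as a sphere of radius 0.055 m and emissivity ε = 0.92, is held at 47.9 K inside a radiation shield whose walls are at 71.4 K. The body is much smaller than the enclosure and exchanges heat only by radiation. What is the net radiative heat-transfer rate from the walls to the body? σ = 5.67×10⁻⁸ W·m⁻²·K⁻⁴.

P_net ≈ 0.0411 W

For a small grey body in a large enclosure: P_net = εσA(T_body⁴ − T_wall⁴).
A = 4πr² = 0.03801 m²; T_body⁴ − T_wall⁴ = 5.264×10⁶ − 2.599×10⁷ = -2.072×10⁷ K⁴.
|P_net| = 0.92·5.67×10⁻⁸·0.03801·2.072×10⁷.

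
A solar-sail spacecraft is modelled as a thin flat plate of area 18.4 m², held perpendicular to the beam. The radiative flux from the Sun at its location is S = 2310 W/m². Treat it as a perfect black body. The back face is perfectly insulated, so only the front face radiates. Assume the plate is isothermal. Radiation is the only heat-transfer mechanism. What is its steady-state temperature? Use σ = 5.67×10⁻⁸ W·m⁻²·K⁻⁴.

At equilibrium, absorbed power = emitted power.
Absorbing cross-section = A = 18.40 m²; emitting surface = A = 18.40 m² (ratio 1).
S·A_cross = εσ·A_surf·T⁴  ⇒  T⁴ = S/(1σ).
T⁴ = 1.00·2310/(1·5.67×10⁻⁸) = 4.074×10¹⁰ K⁴.
T = (4.074×10¹⁰)^(1/4).

T ≈ 449 K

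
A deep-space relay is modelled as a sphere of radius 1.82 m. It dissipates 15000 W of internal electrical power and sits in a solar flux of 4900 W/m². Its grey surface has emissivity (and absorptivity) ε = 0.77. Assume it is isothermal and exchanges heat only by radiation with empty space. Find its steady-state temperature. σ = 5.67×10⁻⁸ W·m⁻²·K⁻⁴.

At steady state, absorbed solar power + internal power = radiated power.
Absorbed: α·S·A_cross = 0.77·4900·10.41 = 39260 W (cross-section πr²).
Total input = 39260 + 15000 = 54260 W.
Radiated: εσ·A_surf·T⁴ with A_surf = 4πr² = 41.62 m².
T⁴ = 54260/(0.77·5.67×10⁻⁸·41.62) = 2.986×10¹⁰ K⁴.

T ≈ 416 K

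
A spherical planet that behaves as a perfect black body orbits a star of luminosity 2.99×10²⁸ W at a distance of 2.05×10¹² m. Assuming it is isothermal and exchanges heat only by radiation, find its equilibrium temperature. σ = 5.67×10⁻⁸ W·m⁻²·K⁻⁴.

First find the stellar flux at distance d: S = L/(4πd²) = 2.99×10²⁸/(4π·(2.05×10¹²)²) = 566.2 W/m².
For an isothermal sphere, absorbed (1−a)S·πr² = emitted σ·4πr²·T⁴, so T⁴ = (1−a)S/(4σ).
T⁴ = 1.00·566.2/(4·5.67×10⁻⁸) = 2.496×10⁹ K⁴.

T ≈ 224 K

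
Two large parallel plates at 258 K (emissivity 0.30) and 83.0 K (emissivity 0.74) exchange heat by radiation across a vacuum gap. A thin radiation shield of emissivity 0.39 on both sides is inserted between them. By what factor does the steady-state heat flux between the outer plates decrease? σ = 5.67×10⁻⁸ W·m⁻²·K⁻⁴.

factor ≈ 2.12

Without shield: q₀ = σΔ(T⁴)/(1/ε₁+1/ε₂−1) with denominator 3.685.
With shield the two gaps are in series; the resistances add: (1/ε₁+1/ε_s−1)+(1/ε_s+1/ε₂−1) = 4.897+2.915 = 7.813.
Heat-flux ratio q₀/q = 7.813/3.685.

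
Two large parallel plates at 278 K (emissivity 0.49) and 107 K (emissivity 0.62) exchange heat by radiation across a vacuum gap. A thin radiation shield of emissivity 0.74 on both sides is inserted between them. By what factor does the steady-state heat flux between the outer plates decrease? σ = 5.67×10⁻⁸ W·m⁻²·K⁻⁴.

Without shield: q₀ = σΔ(T⁴)/(1/ε₁+1/ε₂−1) with denominator 2.654.
With shield the two gaps are in series; the resistances add: (1/ε₁+1/ε_s−1)+(1/ε_s+1/ε₂−1) = 2.392+1.964 = 4.356.
Heat-flux ratio q₀/q = 4.356/2.654.

factor ≈ 1.64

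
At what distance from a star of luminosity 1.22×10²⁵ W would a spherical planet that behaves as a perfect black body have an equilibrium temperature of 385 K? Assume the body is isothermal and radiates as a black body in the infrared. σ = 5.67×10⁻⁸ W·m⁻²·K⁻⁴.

For an isothermal black-emitting sphere, (1−a)S·πr² = σ·4πr²·T⁴ ⇒ S = 4σT⁴/(1−a).
S = 4·5.67×10⁻⁸·(385)⁴/1.00 = 4983 W/m².
Flux falls as S = L/(4πd²), so d = √(L/(4πS)) = √(1.22×10²⁵/(4π·4983)).

d ≈ 1.40×10¹⁰ m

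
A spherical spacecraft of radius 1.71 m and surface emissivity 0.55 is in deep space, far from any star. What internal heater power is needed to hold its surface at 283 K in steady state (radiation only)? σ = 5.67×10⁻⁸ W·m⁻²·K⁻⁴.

P ≈ 7350 W

P = εσ·4πr²·T⁴.
4πr² = 36.75 m²; T⁴ = 6.414×10⁹ K⁴.
P = 0.55·5.67×10⁻⁸·36.75·6.414×10⁹.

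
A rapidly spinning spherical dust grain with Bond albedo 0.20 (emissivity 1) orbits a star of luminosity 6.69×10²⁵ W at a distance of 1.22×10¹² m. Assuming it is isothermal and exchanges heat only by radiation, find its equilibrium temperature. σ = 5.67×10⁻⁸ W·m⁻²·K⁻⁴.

First find the stellar flux at distance d: S = L/(4πd²) = 6.69×10²⁵/(4π·(1.22×10¹²)²) = 3.577 W/m².
For an isothermal sphere, absorbed (1−a)S·πr² = emitted σ·4πr²·T⁴, so T⁴ = (1−a)S/(4σ).
T⁴ = 0.800·3.577/(4·5.67×10⁻⁸) = 1.262×10⁷ K⁴.

T ≈ 59.6 K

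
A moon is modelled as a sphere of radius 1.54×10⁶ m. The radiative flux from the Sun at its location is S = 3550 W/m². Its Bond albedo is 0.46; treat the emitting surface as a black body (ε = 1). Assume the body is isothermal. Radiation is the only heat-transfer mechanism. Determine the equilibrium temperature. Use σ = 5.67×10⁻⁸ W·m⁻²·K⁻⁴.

At equilibrium, absorbed power = emitted power.
Absorbing cross-section = πr² = 7.451×10¹² m²; emitting surface = 4πr² = 2.980×10¹³ m² (ratio 4).
(1−a)S·A_cross = εσ·A_surf·T⁴  ⇒  T⁴ = (1−a)S/(4σ).
T⁴ = 0.540·3550/(4·5.67×10⁻⁸) = 8.452×10⁹ K⁴.
T = (8.452×10⁹)^(1/4).

T ≈ 303 K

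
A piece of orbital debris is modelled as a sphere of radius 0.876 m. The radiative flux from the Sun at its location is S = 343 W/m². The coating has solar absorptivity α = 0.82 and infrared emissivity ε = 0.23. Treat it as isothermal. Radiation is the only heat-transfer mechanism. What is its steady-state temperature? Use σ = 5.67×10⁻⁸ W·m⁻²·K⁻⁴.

At equilibrium, absorbed power = emitted power.
Absorbing cross-section = πr² = 2.411 m²; emitting surface = 4πr² = 9.643 m² (ratio 4).
αS·A_cross = εσ·A_surf·T⁴  ⇒  T⁴ = αS/(ε·4σ).
T⁴ = 0.820·343/(0.23·4·5.67×10⁻⁸) = 5.392×10⁹ K⁴.
T = (5.392×10⁹)^(1/4).

T ≈ 271 K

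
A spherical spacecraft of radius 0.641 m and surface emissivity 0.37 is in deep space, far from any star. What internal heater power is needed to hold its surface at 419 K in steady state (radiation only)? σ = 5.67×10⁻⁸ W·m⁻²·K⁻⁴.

P = εσ·4πr²·T⁴.
4πr² = 5.163 m²; T⁴ = 3.082×10¹⁰ K⁴.
P = 0.37·5.67×10⁻⁸·5.163·3.082×10¹⁰.

P ≈ 3340 W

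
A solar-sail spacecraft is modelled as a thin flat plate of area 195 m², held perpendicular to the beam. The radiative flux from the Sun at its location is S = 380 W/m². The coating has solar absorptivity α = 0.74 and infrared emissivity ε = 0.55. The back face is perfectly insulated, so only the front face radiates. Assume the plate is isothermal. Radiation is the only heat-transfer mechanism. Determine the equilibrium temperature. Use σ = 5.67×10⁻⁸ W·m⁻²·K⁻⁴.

At equilibrium, absorbed power = emitted power.
Absorbing cross-section = A = 195.0 m²; emitting surface = A = 195.0 m² (ratio 1).
αS·A_cross = εσ·A_surf·T⁴  ⇒  T⁴ = αS/(ε·1σ).
T⁴ = 0.740·380/(0.55·1·5.67×10⁻⁸) = 9.017×10⁹ K⁴.
T = (9.017×10⁹)^(1/4).

T ≈ 308 K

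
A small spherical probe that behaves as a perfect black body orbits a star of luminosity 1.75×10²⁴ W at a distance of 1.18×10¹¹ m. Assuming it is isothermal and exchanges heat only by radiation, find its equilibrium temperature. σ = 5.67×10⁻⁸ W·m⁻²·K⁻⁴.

First find the stellar flux at distance d: S = L/(4πd²) = 1.75×10²⁴/(4π·(1.18×10¹¹)²) = 10.00 W/m².
For an isothermal sphere, absorbed (1−a)S·πr² = emitted σ·4πr²·T⁴, so T⁴ = (1−a)S/(4σ).
T⁴ = 1.00·10.00/(4·5.67×10⁻⁸) = 4.410×10⁷ K⁴.

T ≈ 81.5 K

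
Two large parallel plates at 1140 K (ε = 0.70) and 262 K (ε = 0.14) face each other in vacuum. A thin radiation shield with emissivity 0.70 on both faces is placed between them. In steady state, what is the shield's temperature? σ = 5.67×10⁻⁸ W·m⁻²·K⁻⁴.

In steady state the net flux on the hot side equals that on the cold side.
σ(T₁⁴−T_s⁴)/D₁ = σ(T_s⁴−T₂⁴)/D₂, with D₁ = 1/ε₁+1/ε_s−1 = 1.857, D₂ = 1/ε_s+1/ε₂−1 = 7.571.
Solve for T_s⁴: T_s⁴ = (D₂·T₁⁴ + D₁·T₂⁴)/(D₁+D₂) = 1.357×10¹² K⁴.

T_s ≈ 1080 K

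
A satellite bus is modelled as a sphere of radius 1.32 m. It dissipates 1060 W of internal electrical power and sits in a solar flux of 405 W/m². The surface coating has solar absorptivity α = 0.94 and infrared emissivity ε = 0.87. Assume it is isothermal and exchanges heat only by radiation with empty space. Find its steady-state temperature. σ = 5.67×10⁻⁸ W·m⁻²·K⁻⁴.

T ≈ 232 K

At steady state, absorbed solar power + internal power = radiated power.
Absorbed: α·S·A_cross = 0.94·405·5.474 = 2084 W (cross-section πr²).
Total input = 2084 + 1060 = 3144 W.
Radiated: εσ·A_surf·T⁴ with A_surf = 4πr² = 21.90 m².
T⁴ = 3144/(0.87·5.67×10⁻⁸·21.90) = 2.911×10⁹ K⁴.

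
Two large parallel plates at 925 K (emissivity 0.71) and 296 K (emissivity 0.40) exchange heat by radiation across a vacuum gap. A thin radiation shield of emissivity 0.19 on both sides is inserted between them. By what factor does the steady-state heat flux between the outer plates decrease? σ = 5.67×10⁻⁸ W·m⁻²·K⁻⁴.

factor ≈ 4.28

Without shield: q₀ = σΔ(T⁴)/(1/ε₁+1/ε₂−1) with denominator 2.908.
With shield the two gaps are in series; the resistances add: (1/ε₁+1/ε_s−1)+(1/ε_s+1/ε₂−1) = 5.672+6.763 = 12.43.
Heat-flux ratio q₀/q = 12.43/2.908.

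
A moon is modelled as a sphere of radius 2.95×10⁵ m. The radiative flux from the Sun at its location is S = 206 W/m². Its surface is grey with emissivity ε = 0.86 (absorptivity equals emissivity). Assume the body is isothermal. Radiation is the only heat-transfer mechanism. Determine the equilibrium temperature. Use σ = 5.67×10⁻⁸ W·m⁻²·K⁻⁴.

T ≈ 174 K

At equilibrium, absorbed power = emitted power.
Absorbing cross-section = πr² = 2.734×10¹¹ m²; emitting surface = 4πr² = 1.094×10¹² m² (ratio 4).
εS·A_cross = εσ·A_surf·T⁴  ⇒  T⁴ = S/(4σ)   (ε cancels).
T⁴ = 206/(4·5.67×10⁻⁸) = 9.083×10⁸ K⁴.
T = (9.083×10⁸)^(1/4).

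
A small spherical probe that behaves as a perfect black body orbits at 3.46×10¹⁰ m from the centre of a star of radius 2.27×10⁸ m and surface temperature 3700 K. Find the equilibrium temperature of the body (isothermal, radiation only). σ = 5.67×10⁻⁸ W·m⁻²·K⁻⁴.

The star's surface emits σT_*⁴; at distance d the flux is S = σT_*⁴(R_*/d)².
S = 5.67×10⁻⁸·(3700)⁴·(2.27×10⁸/3.46×10¹⁰)² = 457.4 W/m².
For an isothermal sphere T⁴ = (1−a)S/(4σ) = 2.017×10⁹ K⁴.

T ≈ 212 K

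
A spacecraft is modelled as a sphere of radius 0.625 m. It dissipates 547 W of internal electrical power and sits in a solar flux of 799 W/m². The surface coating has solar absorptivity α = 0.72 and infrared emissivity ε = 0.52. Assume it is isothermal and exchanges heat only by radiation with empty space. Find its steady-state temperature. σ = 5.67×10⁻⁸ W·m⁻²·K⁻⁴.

T ≈ 305 K

At steady state, absorbed solar power + internal power = radiated power.
Absorbed: α·S·A_cross = 0.72·799·1.227 = 706.0 W (cross-section πr²).
Total input = 706.0 + 547 = 1253 W.
Radiated: εσ·A_surf·T⁴ with A_surf = 4πr² = 4.909 m².
T⁴ = 1253/(0.52·5.67×10⁻⁸·4.909) = 8.657×10⁹ K⁴.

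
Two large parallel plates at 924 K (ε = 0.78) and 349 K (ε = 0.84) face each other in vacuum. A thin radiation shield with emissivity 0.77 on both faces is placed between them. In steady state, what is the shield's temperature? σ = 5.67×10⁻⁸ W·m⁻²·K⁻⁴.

In steady state the net flux on the hot side equals that on the cold side.
σ(T₁⁴−T_s⁴)/D₁ = σ(T_s⁴−T₂⁴)/D₂, with D₁ = 1/ε₁+1/ε_s−1 = 1.581, D₂ = 1/ε_s+1/ε₂−1 = 1.489.
Solve for T_s⁴: T_s⁴ = (D₂·T₁⁴ + D₁·T₂⁴)/(D₁+D₂) = 3.612×10¹¹ K⁴.

T_s ≈ 775 K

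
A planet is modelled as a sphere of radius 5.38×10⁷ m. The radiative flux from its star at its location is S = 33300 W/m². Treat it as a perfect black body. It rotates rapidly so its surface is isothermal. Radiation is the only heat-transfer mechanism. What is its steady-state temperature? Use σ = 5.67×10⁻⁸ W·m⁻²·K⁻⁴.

T ≈ 619 K

At equilibrium, absorbed power = emitted power.
Absorbing cross-section = πr² = 9.093×10¹⁵ m²; emitting surface = 4πr² = 3.637×10¹⁶ m² (ratio 4).
S·A_cross = εσ·A_surf·T⁴  ⇒  T⁴ = S/(4σ).
T⁴ = 1.00·33300/(4·5.67×10⁻⁸) = 1.468×10¹¹ K⁴.
T = (1.468×10¹¹)^(1/4).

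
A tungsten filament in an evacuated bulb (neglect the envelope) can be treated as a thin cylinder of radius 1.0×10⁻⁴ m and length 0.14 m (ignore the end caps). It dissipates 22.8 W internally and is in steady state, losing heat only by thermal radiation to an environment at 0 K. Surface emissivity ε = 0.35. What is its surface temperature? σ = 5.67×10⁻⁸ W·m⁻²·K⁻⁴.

T ≈ 1900 K

Steady state: internal power = radiated power, P = εσA T⁴.
Radiating area A = 2πrL = 8.796×10⁻⁵ m².
T⁴ = P/(εσA) = 22.8/(0.35·5.67×10⁻⁸·8.796×10⁻⁵) = 1.306×10¹³ K⁴.
T = (1.306×10¹³)^(1/4).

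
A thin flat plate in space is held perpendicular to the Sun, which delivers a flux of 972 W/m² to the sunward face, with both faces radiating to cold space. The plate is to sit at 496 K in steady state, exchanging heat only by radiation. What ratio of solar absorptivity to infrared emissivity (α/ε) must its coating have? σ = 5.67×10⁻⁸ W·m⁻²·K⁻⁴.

α/ε ≈ 7.06

Balance: αS·A = εσ·2A·T⁴ ⇒ α/ε = 2σT⁴/S.
α/ε = 2·5.67×10⁻⁸·(496)⁴/972 = 2·5.67×10⁻⁸·6.052×10¹⁰/972.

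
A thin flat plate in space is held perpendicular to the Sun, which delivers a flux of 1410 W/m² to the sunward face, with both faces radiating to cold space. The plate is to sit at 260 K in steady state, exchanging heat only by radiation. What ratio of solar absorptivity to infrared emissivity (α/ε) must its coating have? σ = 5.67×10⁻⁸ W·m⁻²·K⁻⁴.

Balance: αS·A = εσ·2A·T⁴ ⇒ α/ε = 2σT⁴/S.
α/ε = 2·5.67×10⁻⁸·(260)⁴/1410 = 2·5.67×10⁻⁸·4.570×10⁹/1410.

α/ε ≈ 0.368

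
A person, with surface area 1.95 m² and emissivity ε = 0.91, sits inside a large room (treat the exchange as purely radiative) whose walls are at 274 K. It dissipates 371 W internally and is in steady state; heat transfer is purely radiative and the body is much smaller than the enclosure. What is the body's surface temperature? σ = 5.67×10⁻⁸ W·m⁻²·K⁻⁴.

For a small grey body in a large enclosure, net radiated power = εσA(T⁴ − T_w⁴).
Steady state: P = εσA(T⁴ − T_w⁴) with A = 1.95 m².
T⁴ = P/(εσA) + T_w⁴ = 371/(0.91·5.67×10⁻⁸·1.950) + (274)⁴
    = 3.687×10⁹ + 5.636×10⁹ = 9.324×10⁹ K⁴.

T ≈ 311 K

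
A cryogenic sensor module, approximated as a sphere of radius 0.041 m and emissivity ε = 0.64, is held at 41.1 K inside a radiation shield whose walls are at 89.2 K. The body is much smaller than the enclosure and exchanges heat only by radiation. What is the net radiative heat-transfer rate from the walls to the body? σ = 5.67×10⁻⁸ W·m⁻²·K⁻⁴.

For a small grey body in a large enclosure: P_net = εσA(T_body⁴ − T_wall⁴).
A = 4πr² = 0.02112 m²; T_body⁴ − T_wall⁴ = 2.853×10⁶ − 6.331×10⁷ = -6.045×10⁷ K⁴.
|P_net| = 0.64·5.67×10⁻⁸·0.02112·6.045×10⁷.

P_net ≈ 0.0463 W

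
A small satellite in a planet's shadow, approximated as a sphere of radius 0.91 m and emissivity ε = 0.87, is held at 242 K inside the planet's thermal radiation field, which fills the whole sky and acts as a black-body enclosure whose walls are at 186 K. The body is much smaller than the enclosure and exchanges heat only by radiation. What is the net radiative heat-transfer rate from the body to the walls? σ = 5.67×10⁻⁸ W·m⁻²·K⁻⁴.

P_net ≈ 1150 W

For a small grey body in a large enclosure: P_net = εσA(T_body⁴ − T_wall⁴).
A = 4πr² = 10.41 m²; T_body⁴ − T_wall⁴ = 3.430×10⁹ − 1.197×10⁹ = 2.233×10⁹ K⁴.
|P_net| = 0.87·5.67×10⁻⁸·10.41·2.233×10⁹.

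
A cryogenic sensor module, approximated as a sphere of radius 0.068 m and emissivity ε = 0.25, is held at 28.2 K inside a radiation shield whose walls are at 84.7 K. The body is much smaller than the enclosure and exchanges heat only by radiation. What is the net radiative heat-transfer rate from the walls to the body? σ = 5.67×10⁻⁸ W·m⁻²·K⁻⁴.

P_net ≈ 0.0419 W

For a small grey body in a large enclosure: P_net = εσA(T_body⁴ − T_wall⁴).
A = 4πr² = 0.05811 m²; T_body⁴ − T_wall⁴ = 6.324×10⁵ − 5.147×10⁷ = -5.084×10⁷ K⁴.
|P_net| = 0.25·5.67×10⁻⁸·0.05811·5.084×10⁷.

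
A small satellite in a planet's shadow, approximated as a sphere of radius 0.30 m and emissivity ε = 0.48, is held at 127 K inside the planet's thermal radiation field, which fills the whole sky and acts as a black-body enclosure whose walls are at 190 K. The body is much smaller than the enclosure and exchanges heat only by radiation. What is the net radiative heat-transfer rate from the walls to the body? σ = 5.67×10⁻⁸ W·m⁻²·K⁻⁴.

P_net ≈ 32.1 W

For a small grey body in a large enclosure: P_net = εσA(T_body⁴ − T_wall⁴).
A = 4πr² = 1.131 m²; T_body⁴ − T_wall⁴ = 2.601×10⁸ − 1.303×10⁹ = -1.043×10⁹ K⁴.
|P_net| = 0.48·5.67×10⁻⁸·1.131·1.043×10⁹.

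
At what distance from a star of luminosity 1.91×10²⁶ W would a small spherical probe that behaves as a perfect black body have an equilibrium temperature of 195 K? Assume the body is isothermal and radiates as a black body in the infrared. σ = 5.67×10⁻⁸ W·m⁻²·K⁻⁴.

d ≈ 2.15×10¹¹ m

For an isothermal black-emitting sphere, (1−a)S·πr² = σ·4πr²·T⁴ ⇒ S = 4σT⁴/(1−a).
S = 4·5.67×10⁻⁸·(195)⁴/1.00 = 327.9 W/m².
Flux falls as S = L/(4πd²), so d = √(L/(4πS)) = √(1.91×10²⁶/(4π·327.9)).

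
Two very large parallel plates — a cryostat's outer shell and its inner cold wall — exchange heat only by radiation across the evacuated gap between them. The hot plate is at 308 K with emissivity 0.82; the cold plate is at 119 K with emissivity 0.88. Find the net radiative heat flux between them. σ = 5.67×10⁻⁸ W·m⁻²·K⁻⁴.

q ≈ 368 W/m²

For two infinite grey parallel plates, q = σ(T₁⁴ − T₂⁴)/(1/ε₁ + 1/ε₂ − 1).
T₁⁴ − T₂⁴ = 8.999×10⁹ − 2.005×10⁸ = 8.799×10⁹ K⁴.
1/ε₁ + 1/ε₂ − 1 = 1.220 + 1.136 − 1 = 1.356.
q = 5.67×10⁻⁸ × 8.799×10⁹ / 1.356.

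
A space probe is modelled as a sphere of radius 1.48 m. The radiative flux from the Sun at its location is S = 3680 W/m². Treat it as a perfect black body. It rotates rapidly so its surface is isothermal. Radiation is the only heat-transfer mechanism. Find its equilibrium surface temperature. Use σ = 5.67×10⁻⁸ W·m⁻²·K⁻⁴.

At equilibrium, absorbed power = emitted power.
Absorbing cross-section = πr² = 6.881 m²; emitting surface = 4πr² = 27.53 m² (ratio 4).
S·A_cross = εσ·A_surf·T⁴  ⇒  T⁴ = S/(4σ).
T⁴ = 1.00·3680/(4·5.67×10⁻⁸) = 1.623×10¹⁰ K⁴.
T = (1.623×10¹⁰)^(1/4).

T ≈ 357 K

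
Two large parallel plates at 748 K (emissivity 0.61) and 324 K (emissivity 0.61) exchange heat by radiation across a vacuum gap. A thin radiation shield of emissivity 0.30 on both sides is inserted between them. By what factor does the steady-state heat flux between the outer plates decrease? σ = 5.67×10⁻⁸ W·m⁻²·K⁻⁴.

factor ≈ 3.49

Without shield: q₀ = σΔ(T⁴)/(1/ε₁+1/ε₂−1) with denominator 2.279.
With shield the two gaps are in series; the resistances add: (1/ε₁+1/ε_s−1)+(1/ε_s+1/ε₂−1) = 3.973+3.973 = 7.945.
Heat-flux ratio q₀/q = 7.945/2.279.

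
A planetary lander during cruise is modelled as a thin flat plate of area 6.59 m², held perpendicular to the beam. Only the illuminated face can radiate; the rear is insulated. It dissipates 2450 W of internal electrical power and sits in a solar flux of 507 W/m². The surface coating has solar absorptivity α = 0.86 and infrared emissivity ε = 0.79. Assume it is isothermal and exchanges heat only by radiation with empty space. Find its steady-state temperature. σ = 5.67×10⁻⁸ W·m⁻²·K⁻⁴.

T ≈ 366 K

At steady state, absorbed solar power + internal power = radiated power.
Absorbed: α·S·A_cross = 0.86·507·6.590 = 2873 W (cross-section A).
Total input = 2873 + 2450 = 5323 W.
Radiated: εσ·A_surf·T⁴ with A_surf = A = 6.590 m².
T⁴ = 5323/(0.79·5.67×10⁻⁸·6.590) = 1.803×10¹⁰ K⁴.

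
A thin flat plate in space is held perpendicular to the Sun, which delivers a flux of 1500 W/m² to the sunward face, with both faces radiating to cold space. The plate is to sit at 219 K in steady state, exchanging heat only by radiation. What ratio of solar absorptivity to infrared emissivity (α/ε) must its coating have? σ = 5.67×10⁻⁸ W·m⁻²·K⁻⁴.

Balance: αS·A = εσ·2A·T⁴ ⇒ α/ε = 2σT⁴/S.
α/ε = 2·5.67×10⁻⁸·(219)⁴/1500 = 2·5.67×10⁻⁸·2.300×10⁹/1500.

α/ε ≈ 0.174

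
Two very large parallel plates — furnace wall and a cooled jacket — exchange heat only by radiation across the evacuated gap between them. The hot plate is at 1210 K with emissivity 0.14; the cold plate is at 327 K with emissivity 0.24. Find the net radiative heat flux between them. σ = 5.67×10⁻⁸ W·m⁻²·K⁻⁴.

For two infinite grey parallel plates, q = σ(T₁⁴ − T₂⁴)/(1/ε₁ + 1/ε₂ − 1).
T₁⁴ − T₂⁴ = 2.144×10¹² − 1.143×10¹⁰ = 2.132×10¹² K⁴.
1/ε₁ + 1/ε₂ − 1 = 7.143 + 4.167 − 1 = 10.31.
q = 5.67×10⁻⁸ × 2.132×10¹² / 10.31.

q ≈ 11700 W/m²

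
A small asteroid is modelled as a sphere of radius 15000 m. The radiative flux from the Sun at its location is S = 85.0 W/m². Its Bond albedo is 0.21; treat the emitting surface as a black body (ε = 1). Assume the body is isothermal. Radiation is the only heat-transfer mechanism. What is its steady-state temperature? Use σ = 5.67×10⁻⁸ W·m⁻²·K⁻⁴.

At equilibrium, absorbed power = emitted power.
Absorbing cross-section = πr² = 7.069×10⁸ m²; emitting surface = 4πr² = 2.827×10⁹ m² (ratio 4).
(1−a)S·A_cross = εσ·A_surf·T⁴  ⇒  T⁴ = (1−a)S/(4σ).
T⁴ = 0.790·85.0/(4·5.67×10⁻⁸) = 2.961×10⁸ K⁴.
T = (2.961×10⁸)^(1/4).

T ≈ 131 K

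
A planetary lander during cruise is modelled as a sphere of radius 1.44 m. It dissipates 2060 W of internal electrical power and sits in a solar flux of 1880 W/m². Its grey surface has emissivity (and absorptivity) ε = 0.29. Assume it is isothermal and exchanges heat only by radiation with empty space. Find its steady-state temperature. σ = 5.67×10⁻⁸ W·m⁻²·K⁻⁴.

T ≈ 338 K

At steady state, absorbed solar power + internal power = radiated power.
Absorbed: α·S·A_cross = 0.29·1880·6.514 = 3552 W (cross-section πr²).
Total input = 3552 + 2060 = 5612 W.
Radiated: εσ·A_surf·T⁴ with A_surf = 4πr² = 26.06 m².
T⁴ = 5612/(0.29·5.67×10⁻⁸·26.06) = 1.310×10¹⁰ K⁴.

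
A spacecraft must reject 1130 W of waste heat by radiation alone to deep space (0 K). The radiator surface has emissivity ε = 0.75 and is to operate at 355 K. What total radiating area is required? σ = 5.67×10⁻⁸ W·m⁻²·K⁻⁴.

P = εσA T⁴ ⇒ A = P/(εσT⁴).
T⁴ = 1.588×10¹⁰ K⁴.
A = 1130/(0.75 × 5.67×10⁻⁸ × 1.588×10¹⁰).

A ≈ 1.67 m²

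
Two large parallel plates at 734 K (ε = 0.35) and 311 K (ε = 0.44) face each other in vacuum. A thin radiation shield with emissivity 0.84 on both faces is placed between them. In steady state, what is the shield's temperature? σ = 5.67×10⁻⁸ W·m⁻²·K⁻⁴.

In steady state the net flux on the hot side equals that on the cold side.
σ(T₁⁴−T_s⁴)/D₁ = σ(T_s⁴−T₂⁴)/D₂, with D₁ = 1/ε₁+1/ε_s−1 = 3.048, D₂ = 1/ε_s+1/ε₂−1 = 2.463.
Solve for T_s⁴: T_s⁴ = (D₂·T₁⁴ + D₁·T₂⁴)/(D₁+D₂) = 1.349×10¹¹ K⁴.

T_s ≈ 606 K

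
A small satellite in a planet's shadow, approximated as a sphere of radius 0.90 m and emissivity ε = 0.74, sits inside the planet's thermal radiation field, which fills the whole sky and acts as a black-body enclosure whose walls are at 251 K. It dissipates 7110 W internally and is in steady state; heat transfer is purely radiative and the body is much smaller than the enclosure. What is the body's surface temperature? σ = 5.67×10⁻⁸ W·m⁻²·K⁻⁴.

For a small grey body in a large enclosure, net radiated power = εσA(T⁴ − T_w⁴).
Steady state: P = εσA(T⁴ − T_w⁴) with A = 4πr² = 10.18 m².
T⁴ = P/(εσA) + T_w⁴ = 7110/(0.74·5.67×10⁻⁸·10.18) + (251)⁴
    = 1.665×10¹⁰ + 3.969×10⁹ = 2.062×10¹⁰ K⁴.

T ≈ 379 K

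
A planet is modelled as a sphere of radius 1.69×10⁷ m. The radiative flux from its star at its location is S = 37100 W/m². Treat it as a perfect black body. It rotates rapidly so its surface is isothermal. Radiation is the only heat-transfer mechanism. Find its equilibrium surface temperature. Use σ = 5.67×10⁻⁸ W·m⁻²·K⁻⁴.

At equilibrium, absorbed power = emitted power.
Absorbing cross-section = πr² = 8.973×10¹⁴ m²; emitting surface = 4πr² = 3.589×10¹⁵ m² (ratio 4).
S·A_cross = εσ·A_surf·T⁴  ⇒  T⁴ = S/(4σ).
T⁴ = 1.00·37100/(4·5.67×10⁻⁸) = 1.636×10¹¹ K⁴.
T = (1.636×10¹¹)^(1/4).

T ≈ 636 K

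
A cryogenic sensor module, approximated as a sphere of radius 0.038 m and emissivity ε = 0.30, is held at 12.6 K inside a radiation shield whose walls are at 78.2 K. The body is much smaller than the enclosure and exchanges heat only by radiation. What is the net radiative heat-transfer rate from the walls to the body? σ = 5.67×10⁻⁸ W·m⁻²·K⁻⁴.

For a small grey body in a large enclosure: P_net = εσA(T_body⁴ − T_wall⁴).
A = 4πr² = 0.01815 m²; T_body⁴ − T_wall⁴ = 25200 − 3.740×10⁷ = -3.737×10⁷ K⁴.
|P_net| = 0.30·5.67×10⁻⁸·0.01815·3.737×10⁷.

P_net ≈ 0.0115 W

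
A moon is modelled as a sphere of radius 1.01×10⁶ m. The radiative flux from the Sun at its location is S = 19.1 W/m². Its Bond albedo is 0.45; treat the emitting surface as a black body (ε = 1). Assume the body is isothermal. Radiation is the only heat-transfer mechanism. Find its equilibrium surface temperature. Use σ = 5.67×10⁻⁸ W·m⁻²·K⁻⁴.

T ≈ 82.5 K

At equilibrium, absorbed power = emitted power.
Absorbing cross-section = πr² = 3.205×10¹² m²; emitting surface = 4πr² = 1.282×10¹³ m² (ratio 4).
(1−a)S·A_cross = εσ·A_surf·T⁴  ⇒  T⁴ = (1−a)S/(4σ).
T⁴ = 0.550·19.1/(4·5.67×10⁻⁸) = 4.632×10⁷ K⁴.
T = (4.632×10⁷)^(1/4).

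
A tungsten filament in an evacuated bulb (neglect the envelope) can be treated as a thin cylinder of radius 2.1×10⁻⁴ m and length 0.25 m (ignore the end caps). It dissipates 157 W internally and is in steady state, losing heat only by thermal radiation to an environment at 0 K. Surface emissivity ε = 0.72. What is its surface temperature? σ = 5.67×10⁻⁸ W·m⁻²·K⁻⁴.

T ≈ 1850 K

Steady state: internal power = radiated power, P = εσA T⁴.
Radiating area A = 2πrL = 3.299×10⁻⁴ m².
T⁴ = P/(εσA) = 157/(0.72·5.67×10⁻⁸·3.299×10⁻⁴) = 1.166×10¹³ K⁴.
T = (1.166×10¹³)^(1/4).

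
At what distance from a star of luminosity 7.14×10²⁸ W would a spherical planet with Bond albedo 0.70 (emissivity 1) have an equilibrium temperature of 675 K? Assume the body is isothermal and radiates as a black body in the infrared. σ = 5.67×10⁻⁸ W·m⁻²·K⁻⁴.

For an isothermal black-emitting sphere, (1−a)S·πr² = σ·4πr²·T⁴ ⇒ S = 4σT⁴/(1−a).
S = 4·5.67×10⁻⁸·(675)⁴/0.300 = 1.569×10⁵ W/m².
Flux falls as S = L/(4πd²), so d = √(L/(4πS)) = √(7.14×10²⁸/(4π·1.569×10⁵)).

d ≈ 1.90×10¹¹ m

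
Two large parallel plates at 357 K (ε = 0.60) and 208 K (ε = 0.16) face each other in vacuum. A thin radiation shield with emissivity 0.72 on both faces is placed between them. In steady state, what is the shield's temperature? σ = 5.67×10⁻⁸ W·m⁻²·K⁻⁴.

In steady state the net flux on the hot side equals that on the cold side.
σ(T₁⁴−T_s⁴)/D₁ = σ(T_s⁴−T₂⁴)/D₂, with D₁ = 1/ε₁+1/ε_s−1 = 2.056, D₂ = 1/ε_s+1/ε₂−1 = 6.639.
Solve for T_s⁴: T_s⁴ = (D₂·T₁⁴ + D₁·T₂⁴)/(D₁+D₂) = 1.285×10¹⁰ K⁴.

T_s ≈ 337 K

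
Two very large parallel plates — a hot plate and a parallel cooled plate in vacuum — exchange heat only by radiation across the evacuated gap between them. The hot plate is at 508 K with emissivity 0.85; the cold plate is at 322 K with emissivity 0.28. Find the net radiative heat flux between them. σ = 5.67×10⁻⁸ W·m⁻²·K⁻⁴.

For two infinite grey parallel plates, q = σ(T₁⁴ − T₂⁴)/(1/ε₁ + 1/ε₂ − 1).
T₁⁴ − T₂⁴ = 6.660×10¹⁰ − 1.075×10¹⁰ = 5.585×10¹⁰ K⁴.
1/ε₁ + 1/ε₂ − 1 = 1.176 + 3.571 − 1 = 3.748.
q = 5.67×10⁻⁸ × 5.585×10¹⁰ / 3.748.

q ≈ 845 W/m²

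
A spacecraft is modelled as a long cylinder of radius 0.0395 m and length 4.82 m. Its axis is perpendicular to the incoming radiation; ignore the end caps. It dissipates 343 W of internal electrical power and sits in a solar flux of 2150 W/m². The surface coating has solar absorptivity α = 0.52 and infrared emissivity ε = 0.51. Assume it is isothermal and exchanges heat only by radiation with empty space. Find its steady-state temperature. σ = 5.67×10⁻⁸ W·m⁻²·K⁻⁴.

T ≈ 386 K

At steady state, absorbed solar power + internal power = radiated power.
Absorbed: α·S·A_cross = 0.52·2150·0.3808 = 425.7 W (cross-section 2rL).
Total input = 425.7 + 343 = 768.7 W.
Radiated: εσ·A_surf·T⁴ with A_surf = 2πrL = 1.196 m².
T⁴ = 768.7/(0.51·5.67×10⁻⁸·1.196) = 2.222×10¹⁰ K⁴.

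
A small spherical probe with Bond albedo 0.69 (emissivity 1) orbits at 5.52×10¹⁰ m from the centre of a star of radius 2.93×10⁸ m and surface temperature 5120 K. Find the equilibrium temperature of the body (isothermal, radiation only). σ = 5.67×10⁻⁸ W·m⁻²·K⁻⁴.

The star's surface emits σT_*⁴; at distance d the flux is S = σT_*⁴(R_*/d)².
S = 5.67×10⁻⁸·(5120)⁴·(2.93×10⁸/5.52×10¹⁰)² = 1098 W/m².
For an isothermal sphere T⁴ = (1−a)S/(4σ) = 1.501×10⁹ K⁴.

T ≈ 197 K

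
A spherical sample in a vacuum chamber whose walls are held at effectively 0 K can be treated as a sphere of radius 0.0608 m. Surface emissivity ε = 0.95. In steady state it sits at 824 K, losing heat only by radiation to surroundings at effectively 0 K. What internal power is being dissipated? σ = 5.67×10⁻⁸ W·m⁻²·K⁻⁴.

Steady state: P = εσA T⁴.
A = 4πr² = 0.04645 m²; T⁴ = (824)⁴ = 4.610×10¹¹ K⁴.
P = 0.95 × 5.67×10⁻⁸ × 0.04645 × 4.610×10¹¹.

P ≈ 1150 W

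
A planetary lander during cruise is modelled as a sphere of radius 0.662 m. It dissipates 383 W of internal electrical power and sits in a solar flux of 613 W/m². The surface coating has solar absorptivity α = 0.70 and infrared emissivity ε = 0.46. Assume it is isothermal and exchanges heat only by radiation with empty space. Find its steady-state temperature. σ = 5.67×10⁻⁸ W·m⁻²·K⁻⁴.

At steady state, absorbed solar power + internal power = radiated power.
Absorbed: α·S·A_cross = 0.70·613·1.377 = 590.8 W (cross-section πr²).
Total input = 590.8 + 383 = 973.8 W.
Radiated: εσ·A_surf·T⁴ with A_surf = 4πr² = 5.507 m².
T⁴ = 973.8/(0.46·5.67×10⁻⁸·5.507) = 6.779×10⁹ K⁴.

T ≈ 287 K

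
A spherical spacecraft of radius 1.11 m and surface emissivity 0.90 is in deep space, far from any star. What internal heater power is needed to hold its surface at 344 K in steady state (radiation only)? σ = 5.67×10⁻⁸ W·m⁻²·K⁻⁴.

P = εσ·4πr²·T⁴.
4πr² = 15.48 m²; T⁴ = 1.400×10¹⁰ K⁴.
P = 0.90·5.67×10⁻⁸·15.48·1.400×10¹⁰.

P ≈ 11100 W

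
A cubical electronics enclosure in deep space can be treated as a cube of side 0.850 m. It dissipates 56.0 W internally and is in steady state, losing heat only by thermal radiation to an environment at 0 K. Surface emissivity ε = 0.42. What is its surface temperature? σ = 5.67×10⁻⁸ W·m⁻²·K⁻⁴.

Steady state: internal power = radiated power, P = εσA T⁴.
Radiating area A = 6L² = 4.335 m².
T⁴ = P/(εσA) = 56.0/(0.42·5.67×10⁻⁸·4.335) = 5.425×10⁸ K⁴.
T = (5.425×10⁸)^(1/4).

T ≈ 153 K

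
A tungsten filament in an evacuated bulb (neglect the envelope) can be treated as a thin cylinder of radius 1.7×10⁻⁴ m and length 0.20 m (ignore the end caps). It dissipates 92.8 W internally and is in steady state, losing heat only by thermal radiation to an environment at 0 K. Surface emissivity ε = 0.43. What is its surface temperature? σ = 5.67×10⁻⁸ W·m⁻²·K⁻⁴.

T ≈ 2050 K

Steady state: internal power = radiated power, P = εσA T⁴.
Radiating area A = 2πrL = 2.136×10⁻⁴ m².
T⁴ = P/(εσA) = 92.8/(0.43·5.67×10⁻⁸·2.136×10⁻⁴) = 1.782×10¹³ K⁴.
T = (1.782×10¹³)^(1/4).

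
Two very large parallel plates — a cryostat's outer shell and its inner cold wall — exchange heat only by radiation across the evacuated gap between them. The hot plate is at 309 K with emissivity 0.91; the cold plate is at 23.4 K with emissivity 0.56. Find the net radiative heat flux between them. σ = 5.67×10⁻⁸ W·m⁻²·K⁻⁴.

q ≈ 274 W/m²

For two infinite grey parallel plates, q = σ(T₁⁴ − T₂⁴)/(1/ε₁ + 1/ε₂ − 1).
T₁⁴ − T₂⁴ = 9.117×10⁹ − 2.998×10⁵ = 9.116×10⁹ K⁴.
1/ε₁ + 1/ε₂ − 1 = 1.099 + 1.786 − 1 = 1.885.
q = 5.67×10⁻⁸ × 9.116×10⁹ / 1.885.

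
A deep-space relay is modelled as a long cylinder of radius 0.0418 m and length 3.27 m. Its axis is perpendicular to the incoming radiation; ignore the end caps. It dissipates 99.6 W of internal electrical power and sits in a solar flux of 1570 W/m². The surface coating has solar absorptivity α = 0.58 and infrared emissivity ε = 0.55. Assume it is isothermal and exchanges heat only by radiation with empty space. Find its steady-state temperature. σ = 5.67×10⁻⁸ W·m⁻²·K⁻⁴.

T ≈ 338 K

At steady state, absorbed solar power + internal power = radiated power.
Absorbed: α·S·A_cross = 0.58·1570·0.2734 = 248.9 W (cross-section 2rL).
Total input = 248.9 + 99.6 = 348.5 W.
Radiated: εσ·A_surf·T⁴ with A_surf = 2πrL = 0.8588 m².
T⁴ = 348.5/(0.55·5.67×10⁻⁸·0.8588) = 1.301×10¹⁰ K⁴.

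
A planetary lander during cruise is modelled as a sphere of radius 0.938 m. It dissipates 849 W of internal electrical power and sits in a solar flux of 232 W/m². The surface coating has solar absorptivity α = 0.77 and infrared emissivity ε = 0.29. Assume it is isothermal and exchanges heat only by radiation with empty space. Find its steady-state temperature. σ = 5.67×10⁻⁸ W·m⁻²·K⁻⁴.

At steady state, absorbed solar power + internal power = radiated power.
Absorbed: α·S·A_cross = 0.77·232·2.764 = 493.8 W (cross-section πr²).
Total input = 493.8 + 849 = 1343 W.
Radiated: εσ·A_surf·T⁴ with A_surf = 4πr² = 11.06 m².
T⁴ = 1343/(0.29·5.67×10⁻⁸·11.06) = 7.386×10⁹ K⁴.

T ≈ 293 K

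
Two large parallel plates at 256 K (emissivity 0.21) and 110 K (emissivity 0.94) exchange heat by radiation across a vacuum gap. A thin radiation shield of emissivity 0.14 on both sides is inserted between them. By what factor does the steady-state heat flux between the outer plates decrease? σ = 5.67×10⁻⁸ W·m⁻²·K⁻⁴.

factor ≈ 3.75

Without shield: q₀ = σΔ(T⁴)/(1/ε₁+1/ε₂−1) with denominator 4.826.
With shield the two gaps are in series; the resistances add: (1/ε₁+1/ε_s−1)+(1/ε_s+1/ε₂−1) = 10.90+7.207 = 18.11.
Heat-flux ratio q₀/q = 18.11/4.826.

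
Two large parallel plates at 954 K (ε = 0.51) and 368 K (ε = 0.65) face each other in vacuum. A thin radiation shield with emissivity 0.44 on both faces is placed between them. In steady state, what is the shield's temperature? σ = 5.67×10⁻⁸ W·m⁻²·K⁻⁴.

T_s ≈ 793 K

In steady state the net flux on the hot side equals that on the cold side.
σ(T₁⁴−T_s⁴)/D₁ = σ(T_s⁴−T₂⁴)/D₂, with D₁ = 1/ε₁+1/ε_s−1 = 3.234, D₂ = 1/ε_s+1/ε₂−1 = 2.811.
Solve for T_s⁴: T_s⁴ = (D₂·T₁⁴ + D₁·T₂⁴)/(D₁+D₂) = 3.950×10¹¹ K⁴.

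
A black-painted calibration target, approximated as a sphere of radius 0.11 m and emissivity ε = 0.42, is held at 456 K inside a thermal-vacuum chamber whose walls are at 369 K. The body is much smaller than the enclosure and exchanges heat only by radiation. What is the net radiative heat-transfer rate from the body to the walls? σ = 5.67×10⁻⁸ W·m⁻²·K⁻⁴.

For a small grey body in a large enclosure: P_net = εσA(T_body⁴ − T_wall⁴).
A = 4πr² = 0.1521 m²; T_body⁴ − T_wall⁴ = 4.324×10¹⁰ − 1.854×10¹⁰ = 2.470×10¹⁰ K⁴.
|P_net| = 0.42·5.67×10⁻⁸·0.1521·2.470×10¹⁰.

P_net ≈ 89.4 W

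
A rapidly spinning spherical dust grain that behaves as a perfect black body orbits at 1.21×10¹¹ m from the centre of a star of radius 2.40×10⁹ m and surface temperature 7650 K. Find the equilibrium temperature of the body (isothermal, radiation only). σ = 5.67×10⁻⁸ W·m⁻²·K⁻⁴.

The star's surface emits σT_*⁴; at distance d the flux is S = σT_*⁴(R_*/d)².
S = 5.67×10⁻⁸·(7650)⁴·(2.40×10⁹/1.21×10¹¹)² = 76400 W/m².
For an isothermal sphere T⁴ = (1−a)S/(4σ) = 3.369×10¹¹ K⁴.

T ≈ 762 K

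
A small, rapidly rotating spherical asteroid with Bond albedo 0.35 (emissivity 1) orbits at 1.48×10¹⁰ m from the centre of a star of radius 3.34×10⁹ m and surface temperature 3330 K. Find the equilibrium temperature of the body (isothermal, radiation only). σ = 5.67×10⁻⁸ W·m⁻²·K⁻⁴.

The star's surface emits σT_*⁴; at distance d the flux is S = σT_*⁴(R_*/d)².
S = 5.67×10⁻⁸·(3330)⁴·(3.34×10⁹/1.48×10¹⁰)² = 3.551×10⁵ W/m².
For an isothermal sphere T⁴ = (1−a)S/(4σ) = 1.018×10¹² K⁴.

T ≈ 1000 K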